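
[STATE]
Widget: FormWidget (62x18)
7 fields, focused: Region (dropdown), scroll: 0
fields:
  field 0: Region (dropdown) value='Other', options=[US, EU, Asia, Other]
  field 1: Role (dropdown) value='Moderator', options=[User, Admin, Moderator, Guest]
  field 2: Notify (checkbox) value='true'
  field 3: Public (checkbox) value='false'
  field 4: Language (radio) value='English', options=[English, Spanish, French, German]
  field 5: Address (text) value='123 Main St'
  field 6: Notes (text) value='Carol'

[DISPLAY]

> Region:     [Other                                        ▼]
  Role:       [Moderator                                    ▼]
  Notify:     [x]                                             
  Public:     [ ]                                             
  Language:   (●) English  ( ) Spanish  ( ) French  ( ) German
  Address:    [123 Main St                                   ]
  Notes:      [Carol                                         ]
                                                              
                                                              
                                                              
                                                              
                                                              
                                                              
                                                              
                                                              
                                                              
                                                              
                                                              


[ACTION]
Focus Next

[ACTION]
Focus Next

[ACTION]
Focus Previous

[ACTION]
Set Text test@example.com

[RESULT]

  Region:     [Other                                        ▼]
> Role:       [Moderator                                    ▼]
  Notify:     [x]                                             
  Public:     [ ]                                             
  Language:   (●) English  ( ) Spanish  ( ) French  ( ) German
  Address:    [123 Main St                                   ]
  Notes:      [Carol                                         ]
                                                              
                                                              
                                                              
                                                              
                                                              
                                                              
                                                              
                                                              
                                                              
                                                              
                                                              


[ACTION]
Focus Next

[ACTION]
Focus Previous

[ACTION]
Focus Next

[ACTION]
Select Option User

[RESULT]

  Region:     [Other                                        ▼]
  Role:       [Moderator                                    ▼]
> Notify:     [x]                                             
  Public:     [ ]                                             
  Language:   (●) English  ( ) Spanish  ( ) French  ( ) German
  Address:    [123 Main St                                   ]
  Notes:      [Carol                                         ]
                                                              
                                                              
                                                              
                                                              
                                                              
                                                              
                                                              
                                                              
                                                              
                                                              
                                                              


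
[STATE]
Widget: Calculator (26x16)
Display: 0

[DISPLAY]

                         0
┌───┬───┬───┬───┐         
│ 7 │ 8 │ 9 │ ÷ │         
├───┼───┼───┼───┤         
│ 4 │ 5 │ 6 │ × │         
├───┼───┼───┼───┤         
│ 1 │ 2 │ 3 │ - │         
├───┼───┼───┼───┤         
│ 0 │ . │ = │ + │         
├───┼───┼───┼───┤         
│ C │ MC│ MR│ M+│         
└───┴───┴───┴───┘         
                          
                          
                          
                          


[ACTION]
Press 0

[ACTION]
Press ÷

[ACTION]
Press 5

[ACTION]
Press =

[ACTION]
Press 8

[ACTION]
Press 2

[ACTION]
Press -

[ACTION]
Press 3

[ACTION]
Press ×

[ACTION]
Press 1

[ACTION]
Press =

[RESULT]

                        79
┌───┬───┬───┬───┐         
│ 7 │ 8 │ 9 │ ÷ │         
├───┼───┼───┼───┤         
│ 4 │ 5 │ 6 │ × │         
├───┼───┼───┼───┤         
│ 1 │ 2 │ 3 │ - │         
├───┼───┼───┼───┤         
│ 0 │ . │ = │ + │         
├───┼───┼───┼───┤         
│ C │ MC│ MR│ M+│         
└───┴───┴───┴───┘         
                          
                          
                          
                          


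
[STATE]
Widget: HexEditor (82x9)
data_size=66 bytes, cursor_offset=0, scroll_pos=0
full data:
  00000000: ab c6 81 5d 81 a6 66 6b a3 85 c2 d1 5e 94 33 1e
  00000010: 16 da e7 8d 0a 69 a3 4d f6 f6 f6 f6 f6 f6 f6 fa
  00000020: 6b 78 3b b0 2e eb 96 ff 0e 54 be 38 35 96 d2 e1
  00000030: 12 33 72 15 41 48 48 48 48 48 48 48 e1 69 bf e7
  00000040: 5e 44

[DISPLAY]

00000000  AB c6 81 5d 81 a6 66 6b  a3 85 c2 d1 5e 94 33 1e  |...]..fk....^.3.|    
00000010  16 da e7 8d 0a 69 a3 4d  f6 f6 f6 f6 f6 f6 f6 fa  |.....i.M........|    
00000020  6b 78 3b b0 2e eb 96 ff  0e 54 be 38 35 96 d2 e1  |kx;......T.85...|    
00000030  12 33 72 15 41 48 48 48  48 48 48 48 e1 69 bf e7  |.3r.AHHHHHHH.i..|    
00000040  5e 44                                             |^D              |    
                                                                                  
                                                                                  
                                                                                  
                                                                                  


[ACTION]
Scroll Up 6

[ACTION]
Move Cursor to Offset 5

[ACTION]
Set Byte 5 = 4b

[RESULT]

00000000  ab c6 81 5d 81 4B 66 6b  a3 85 c2 d1 5e 94 33 1e  |...].Kfk....^.3.|    
00000010  16 da e7 8d 0a 69 a3 4d  f6 f6 f6 f6 f6 f6 f6 fa  |.....i.M........|    
00000020  6b 78 3b b0 2e eb 96 ff  0e 54 be 38 35 96 d2 e1  |kx;......T.85...|    
00000030  12 33 72 15 41 48 48 48  48 48 48 48 e1 69 bf e7  |.3r.AHHHHHHH.i..|    
00000040  5e 44                                             |^D              |    
                                                                                  
                                                                                  
                                                                                  
                                                                                  


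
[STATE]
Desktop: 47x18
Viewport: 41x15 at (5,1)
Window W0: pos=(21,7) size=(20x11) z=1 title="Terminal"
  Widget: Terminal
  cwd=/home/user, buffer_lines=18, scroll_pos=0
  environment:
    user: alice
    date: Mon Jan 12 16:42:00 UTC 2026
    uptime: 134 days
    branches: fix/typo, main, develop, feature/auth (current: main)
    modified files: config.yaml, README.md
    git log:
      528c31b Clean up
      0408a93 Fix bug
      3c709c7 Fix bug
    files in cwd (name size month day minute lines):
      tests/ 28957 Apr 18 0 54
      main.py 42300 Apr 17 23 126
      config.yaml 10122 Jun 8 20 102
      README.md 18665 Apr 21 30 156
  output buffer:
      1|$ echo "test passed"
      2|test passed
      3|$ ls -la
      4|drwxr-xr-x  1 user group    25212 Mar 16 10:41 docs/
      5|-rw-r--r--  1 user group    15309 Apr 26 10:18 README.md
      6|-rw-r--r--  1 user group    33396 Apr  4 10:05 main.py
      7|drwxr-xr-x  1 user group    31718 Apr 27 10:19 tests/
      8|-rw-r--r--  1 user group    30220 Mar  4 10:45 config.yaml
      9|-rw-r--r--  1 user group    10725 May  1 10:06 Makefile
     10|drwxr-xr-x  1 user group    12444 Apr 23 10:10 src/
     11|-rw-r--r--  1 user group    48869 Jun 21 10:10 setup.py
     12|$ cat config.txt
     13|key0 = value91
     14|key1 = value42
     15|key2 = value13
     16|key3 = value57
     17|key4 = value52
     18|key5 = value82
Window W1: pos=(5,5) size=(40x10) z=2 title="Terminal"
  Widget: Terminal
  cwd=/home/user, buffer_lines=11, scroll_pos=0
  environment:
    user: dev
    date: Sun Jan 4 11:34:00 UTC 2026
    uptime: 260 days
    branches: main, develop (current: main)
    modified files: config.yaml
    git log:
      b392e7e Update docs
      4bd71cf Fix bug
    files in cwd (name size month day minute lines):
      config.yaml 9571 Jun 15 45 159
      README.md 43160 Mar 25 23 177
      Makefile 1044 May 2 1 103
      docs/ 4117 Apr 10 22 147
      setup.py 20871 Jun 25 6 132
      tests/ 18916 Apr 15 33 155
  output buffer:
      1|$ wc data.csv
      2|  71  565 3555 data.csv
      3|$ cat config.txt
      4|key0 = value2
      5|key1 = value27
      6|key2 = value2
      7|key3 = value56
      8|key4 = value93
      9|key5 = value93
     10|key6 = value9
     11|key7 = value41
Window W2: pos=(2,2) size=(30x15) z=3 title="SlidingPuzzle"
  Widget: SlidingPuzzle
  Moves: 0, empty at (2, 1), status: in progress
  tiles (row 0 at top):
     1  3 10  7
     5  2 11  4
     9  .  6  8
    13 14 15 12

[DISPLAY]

                                         
━━━━━━━━━━━━━━━━━━━━━━━━━━┓              
lidingPuzzle              ┃              
──────────────────────────┨              
───┬────┬────┬────┐       ┃━━━━━━━━━━━━┓ 
 1 │  3 │ 10 │  7 │       ┃            ┃ 
───┼────┼────┼────┤       ┃────────────┨ 
 5 │  2 │ 11 │  4 │       ┃            ┃ 
───┼────┼────┼────┤       ┃            ┃ 
 9 │    │  6 │  8 │       ┃            ┃ 
───┼────┼────┼────┤       ┃            ┃ 
13 │ 14 │ 15 │ 12 │       ┃            ┃ 
───┴────┴────┴────┘       ┃            ┃ 
ves: 0                    ┃━━━━━━━━━━━━┛ 
                          ┃  1 user┃     


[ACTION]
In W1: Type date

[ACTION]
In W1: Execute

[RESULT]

                                         
━━━━━━━━━━━━━━━━━━━━━━━━━━┓              
lidingPuzzle              ┃              
──────────────────────────┨              
───┬────┬────┬────┐       ┃━━━━━━━━━━━━┓ 
 1 │  3 │ 10 │  7 │       ┃            ┃ 
───┼────┼────┼────┤       ┃────────────┨ 
 5 │  2 │ 11 │  4 │       ┃            ┃ 
───┼────┼────┼────┤       ┃            ┃ 
 9 │    │  6 │  8 │       ┃            ┃ 
───┼────┼────┼────┤       ┃            ┃ 
13 │ 14 │ 15 │ 12 │       ┃6           ┃ 
───┴────┴────┴────┘       ┃            ┃ 
ves: 0                    ┃━━━━━━━━━━━━┛ 
                          ┃  1 user┃     


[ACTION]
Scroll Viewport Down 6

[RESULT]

lidingPuzzle              ┃              
──────────────────────────┨              
───┬────┬────┬────┐       ┃━━━━━━━━━━━━┓ 
 1 │  3 │ 10 │  7 │       ┃            ┃ 
───┼────┼────┼────┤       ┃────────────┨ 
 5 │  2 │ 11 │  4 │       ┃            ┃ 
───┼────┼────┼────┤       ┃            ┃ 
 9 │    │  6 │  8 │       ┃            ┃ 
───┼────┼────┼────┤       ┃            ┃ 
13 │ 14 │ 15 │ 12 │       ┃6           ┃ 
───┴────┴────┴────┘       ┃            ┃ 
ves: 0                    ┃━━━━━━━━━━━━┛ 
                          ┃  1 user┃     
━━━━━━━━━━━━━━━━━━━━━━━━━━┛  1 user┃     
                ┗━━━━━━━━━━━━━━━━━━┛     


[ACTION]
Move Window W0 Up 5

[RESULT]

lidingPuzzle              ┃        ┃     
──────────────────────────┨────────┨     
───┬────┬────┬────┐       ┃━━━━━━━━━━━━┓ 
 1 │  3 │ 10 │  7 │       ┃            ┃ 
───┼────┼────┼────┤       ┃────────────┨ 
 5 │  2 │ 11 │  4 │       ┃            ┃ 
───┼────┼────┼────┤       ┃            ┃ 
 9 │    │  6 │  8 │       ┃            ┃ 
───┼────┼────┼────┤       ┃            ┃ 
13 │ 14 │ 15 │ 12 │       ┃6           ┃ 
───┴────┴────┴────┘       ┃            ┃ 
ves: 0                    ┃━━━━━━━━━━━━┛ 
                          ┃              
━━━━━━━━━━━━━━━━━━━━━━━━━━┛              
                                         


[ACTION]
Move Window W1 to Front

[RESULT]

lidingPuzzle              ┃        ┃     
──────────────────────────┨────────┨     
┏━━━━━━━━━━━━━━━━━━━━━━━━━━━━━━━━━━━━━━┓ 
┃ Terminal                             ┃ 
┠──────────────────────────────────────┨ 
┃key5 = value93                        ┃ 
┃key6 = value9                         ┃ 
┃key7 = value41                        ┃ 
┃$ date                                ┃ 
┃Sun Jan 4 11:34:00 UTC 2026           ┃ 
┃$ █                                   ┃ 
┗━━━━━━━━━━━━━━━━━━━━━━━━━━━━━━━━━━━━━━┛ 
                          ┃              
━━━━━━━━━━━━━━━━━━━━━━━━━━┛              
                                         


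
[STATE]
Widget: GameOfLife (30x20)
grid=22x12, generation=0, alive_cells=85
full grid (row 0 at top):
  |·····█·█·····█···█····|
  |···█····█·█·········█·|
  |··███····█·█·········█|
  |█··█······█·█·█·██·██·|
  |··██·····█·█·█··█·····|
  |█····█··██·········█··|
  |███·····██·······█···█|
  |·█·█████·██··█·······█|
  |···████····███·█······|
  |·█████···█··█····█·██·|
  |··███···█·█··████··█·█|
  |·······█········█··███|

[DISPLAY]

Gen: 0                        
·····█·█·····█···█····        
···█····█·█·········█·        
··███····█·█·········█        
█··█······█·█·█·██·██·        
··██·····█·█·█··█·····        
█····█··██·········█··        
███·····██·······█···█        
·█·█████·██··█·······█        
···████····███·█······        
·█████···█··█····█·██·        
··███···█·█··████··█·█        
·······█········█··███        
                              
                              
                              
                              
                              
                              
                              


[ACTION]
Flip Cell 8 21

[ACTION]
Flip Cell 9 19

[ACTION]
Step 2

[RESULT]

Gen: 2                        
·········█············        
··██····███···········        
·██········██···█···█·        
·█··█····█···█·█·····█        
██·██···████·█·█··███·        
█···········█···███·█·        
█·██······█·········██        
█······█·█·█·██····█··        
·██···██···█·██····█··        
███···█·····█···███···        
··█·····███··██·████·█        
·············██·█··█··        
                              
                              
                              
                              
                              
                              
                              


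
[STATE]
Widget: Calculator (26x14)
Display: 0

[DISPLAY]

                         0
┌───┬───┬───┬───┐         
│ 7 │ 8 │ 9 │ ÷ │         
├───┼───┼───┼───┤         
│ 4 │ 5 │ 6 │ × │         
├───┼───┼───┼───┤         
│ 1 │ 2 │ 3 │ - │         
├───┼───┼───┼───┤         
│ 0 │ . │ = │ + │         
├───┼───┼───┼───┤         
│ C │ MC│ MR│ M+│         
└───┴───┴───┴───┘         
                          
                          


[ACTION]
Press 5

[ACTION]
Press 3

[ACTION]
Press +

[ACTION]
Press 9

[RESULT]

                         9
┌───┬───┬───┬───┐         
│ 7 │ 8 │ 9 │ ÷ │         
├───┼───┼───┼───┤         
│ 4 │ 5 │ 6 │ × │         
├───┼───┼───┼───┤         
│ 1 │ 2 │ 3 │ - │         
├───┼───┼───┼───┤         
│ 0 │ . │ = │ + │         
├───┼───┼───┼───┤         
│ C │ MC│ MR│ M+│         
└───┴───┴───┴───┘         
                          
                          


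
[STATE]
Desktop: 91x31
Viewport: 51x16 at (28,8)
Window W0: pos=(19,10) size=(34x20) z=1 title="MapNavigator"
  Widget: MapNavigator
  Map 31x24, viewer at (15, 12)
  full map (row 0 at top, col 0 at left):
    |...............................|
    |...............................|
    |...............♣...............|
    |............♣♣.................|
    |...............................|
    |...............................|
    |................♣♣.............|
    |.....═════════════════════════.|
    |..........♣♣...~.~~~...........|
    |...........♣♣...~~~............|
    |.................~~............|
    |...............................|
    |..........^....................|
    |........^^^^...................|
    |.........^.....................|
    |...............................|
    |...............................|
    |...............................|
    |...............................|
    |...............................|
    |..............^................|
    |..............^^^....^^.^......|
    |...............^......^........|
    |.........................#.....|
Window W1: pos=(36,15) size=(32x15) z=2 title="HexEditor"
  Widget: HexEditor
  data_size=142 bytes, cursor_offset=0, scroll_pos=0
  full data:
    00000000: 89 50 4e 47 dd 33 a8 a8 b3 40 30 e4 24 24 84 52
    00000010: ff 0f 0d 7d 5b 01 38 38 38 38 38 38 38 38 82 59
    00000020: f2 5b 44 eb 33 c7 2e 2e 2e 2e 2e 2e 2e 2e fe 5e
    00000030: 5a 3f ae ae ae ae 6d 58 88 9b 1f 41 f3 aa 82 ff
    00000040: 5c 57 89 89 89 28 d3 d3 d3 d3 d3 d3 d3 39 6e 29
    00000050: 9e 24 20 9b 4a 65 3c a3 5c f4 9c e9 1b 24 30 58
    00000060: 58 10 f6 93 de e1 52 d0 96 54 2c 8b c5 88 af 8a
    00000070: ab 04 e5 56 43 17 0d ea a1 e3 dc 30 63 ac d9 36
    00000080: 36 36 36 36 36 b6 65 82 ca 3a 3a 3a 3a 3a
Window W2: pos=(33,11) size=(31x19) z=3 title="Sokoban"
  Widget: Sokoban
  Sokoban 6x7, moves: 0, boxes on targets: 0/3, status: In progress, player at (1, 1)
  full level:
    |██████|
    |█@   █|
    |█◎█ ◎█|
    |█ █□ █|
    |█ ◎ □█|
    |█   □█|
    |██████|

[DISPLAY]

                                                   
                                                   
━━━━━━━━━━━━━━━━━━━━━━━━┓                          
gator┏━━━━━━━━━━━━━━━━━━━━━━━━━━━━━┓               
─────┃ Sokoban                     ┃               
.....┠─────────────────────────────┨               
.....┃██████                       ┃               
.....┃█@   █                       ┃━━━┓           
═════┃█◎█ ◎█                       ┃   ┃           
...♣♣┃█ █□ █                       ┃───┨           
....♣┃█ ◎ □█                       ┃ a8┃           
.....┃█   □█                       ┃ 38┃           
.....┃██████                       ┃ 2e┃           
...^.┃Moves: 0  0/3                ┃ 6d┃           
.^^^^┃                             ┃ d3┃           
..^..┃                             ┃ 3c┃           


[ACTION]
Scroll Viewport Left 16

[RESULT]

                                                   
                                                   
       ┏━━━━━━━━━━━━━━━━━━━━━━━━━━━━━━━━┓          
       ┃ MapNavigator┏━━━━━━━━━━━━━━━━━━━━━━━━━━━━━
       ┠─────────────┃ Sokoban                     
       ┃ ............┠─────────────────────────────
       ┃ ............┃██████                       
       ┃ ............┃█@   █                       
       ┃ .....═══════┃█◎█ ◎█                       
       ┃ ..........♣♣┃█ █□ █                       
       ┃ ...........♣┃█ ◎ □█                       
       ┃ ............┃█   □█                       
       ┃ ............┃██████                       
       ┃ ..........^.┃Moves: 0  0/3                
       ┃ ........^^^^┃                             
       ┃ .........^..┃                             


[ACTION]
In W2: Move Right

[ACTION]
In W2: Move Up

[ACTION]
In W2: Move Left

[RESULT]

                                                   
                                                   
       ┏━━━━━━━━━━━━━━━━━━━━━━━━━━━━━━━━┓          
       ┃ MapNavigator┏━━━━━━━━━━━━━━━━━━━━━━━━━━━━━
       ┠─────────────┃ Sokoban                     
       ┃ ............┠─────────────────────────────
       ┃ ............┃██████                       
       ┃ ............┃█@   █                       
       ┃ .....═══════┃█◎█ ◎█                       
       ┃ ..........♣♣┃█ █□ █                       
       ┃ ...........♣┃█ ◎ □█                       
       ┃ ............┃█   □█                       
       ┃ ............┃██████                       
       ┃ ..........^.┃Moves: 2  0/3                
       ┃ ........^^^^┃                             
       ┃ .........^..┃                             


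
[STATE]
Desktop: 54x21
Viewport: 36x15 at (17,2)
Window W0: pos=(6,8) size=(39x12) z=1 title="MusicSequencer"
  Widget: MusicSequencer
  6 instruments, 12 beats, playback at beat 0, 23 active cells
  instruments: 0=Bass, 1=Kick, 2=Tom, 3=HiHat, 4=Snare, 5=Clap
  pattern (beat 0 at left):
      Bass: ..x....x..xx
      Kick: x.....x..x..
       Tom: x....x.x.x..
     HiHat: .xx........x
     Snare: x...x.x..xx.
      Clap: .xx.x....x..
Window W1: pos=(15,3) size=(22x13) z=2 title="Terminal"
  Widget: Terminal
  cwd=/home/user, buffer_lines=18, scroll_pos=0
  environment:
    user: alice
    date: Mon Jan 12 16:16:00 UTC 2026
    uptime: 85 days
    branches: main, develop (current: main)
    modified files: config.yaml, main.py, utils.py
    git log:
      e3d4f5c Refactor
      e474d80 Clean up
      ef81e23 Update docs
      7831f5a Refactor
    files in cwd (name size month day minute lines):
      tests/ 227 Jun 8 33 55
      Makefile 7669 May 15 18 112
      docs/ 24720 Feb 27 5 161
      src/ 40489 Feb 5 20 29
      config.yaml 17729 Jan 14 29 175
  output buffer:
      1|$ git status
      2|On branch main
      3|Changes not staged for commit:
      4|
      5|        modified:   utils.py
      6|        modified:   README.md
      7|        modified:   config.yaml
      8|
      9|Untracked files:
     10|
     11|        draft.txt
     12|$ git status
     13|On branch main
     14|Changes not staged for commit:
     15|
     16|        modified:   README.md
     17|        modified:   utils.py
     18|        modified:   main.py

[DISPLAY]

                                    
━━━━━━━━━━━━━━━━━━━┓                
Terminal           ┃                
───────────────────┨                
 git status        ┃                
n branch main      ┃                
hanges not staged f┃━━━━━━━┓        
                   ┃       ┃        
       modified:   ┃───────┨        
       modified:   ┃       ┃        
       modified:   ┃       ┃        
                   ┃       ┃        
ntracked files:    ┃       ┃        
━━━━━━━━━━━━━━━━━━━┛       ┃        
█·█··██·                   ┃        


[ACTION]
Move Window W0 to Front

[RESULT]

                                    
━━━━━━━━━━━━━━━━━━━┓                
Terminal           ┃                
───────────────────┨                
 git status        ┃                
n branch main      ┃                
━━━━━━━━━━━━━━━━━━━━━━━━━━━┓        
encer                      ┃        
───────────────────────────┨        
45678901                   ┃        
···█··██                   ┃        
··█··█··                   ┃        
·█·█·█··                   ┃        
·······█                   ┃        
█·█··██·                   ┃        


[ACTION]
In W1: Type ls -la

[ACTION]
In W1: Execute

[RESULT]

                                    
━━━━━━━━━━━━━━━━━━━┓                
Terminal           ┃                
───────────────────┨                
       modified:   ┃                
       modified:   ┃                
━━━━━━━━━━━━━━━━━━━━━━━━━━━┓        
encer                      ┃        
───────────────────────────┨        
45678901                   ┃        
···█··██                   ┃        
··█··█··                   ┃        
·█·█·█··                   ┃        
·······█                   ┃        
█·█··██·                   ┃        


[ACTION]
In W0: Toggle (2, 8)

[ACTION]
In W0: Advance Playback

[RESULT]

                                    
━━━━━━━━━━━━━━━━━━━┓                
Terminal           ┃                
───────────────────┨                
       modified:   ┃                
       modified:   ┃                
━━━━━━━━━━━━━━━━━━━━━━━━━━━┓        
encer                      ┃        
───────────────────────────┨        
45678901                   ┃        
···█··██                   ┃        
··█··█··                   ┃        
·█·███··                   ┃        
·······█                   ┃        
█·█··██·                   ┃        


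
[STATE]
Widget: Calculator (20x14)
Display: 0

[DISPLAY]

                   0
┌───┬───┬───┬───┐   
│ 7 │ 8 │ 9 │ ÷ │   
├───┼───┼───┼───┤   
│ 4 │ 5 │ 6 │ × │   
├───┼───┼───┼───┤   
│ 1 │ 2 │ 3 │ - │   
├───┼───┼───┼───┤   
│ 0 │ . │ = │ + │   
├───┼───┼───┼───┤   
│ C │ MC│ MR│ M+│   
└───┴───┴───┴───┘   
                    
                    


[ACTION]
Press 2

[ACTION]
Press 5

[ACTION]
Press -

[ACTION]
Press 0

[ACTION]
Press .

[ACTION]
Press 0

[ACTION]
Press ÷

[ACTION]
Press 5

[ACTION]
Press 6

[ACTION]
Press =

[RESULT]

        0.4464285714
┌───┬───┬───┬───┐   
│ 7 │ 8 │ 9 │ ÷ │   
├───┼───┼───┼───┤   
│ 4 │ 5 │ 6 │ × │   
├───┼───┼───┼───┤   
│ 1 │ 2 │ 3 │ - │   
├───┼───┼───┼───┤   
│ 0 │ . │ = │ + │   
├───┼───┼───┼───┤   
│ C │ MC│ MR│ M+│   
└───┴───┴───┴───┘   
                    
                    


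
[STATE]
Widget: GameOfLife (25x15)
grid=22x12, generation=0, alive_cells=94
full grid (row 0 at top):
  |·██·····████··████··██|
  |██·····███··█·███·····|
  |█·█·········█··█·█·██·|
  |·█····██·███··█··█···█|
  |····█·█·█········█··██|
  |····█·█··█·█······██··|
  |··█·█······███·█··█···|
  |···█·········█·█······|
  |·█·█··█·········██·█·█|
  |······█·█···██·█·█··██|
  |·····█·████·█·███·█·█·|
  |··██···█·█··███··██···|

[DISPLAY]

Gen: 0                   
·██·····████··████··██   
██·····███··█·███·····   
█·█·········█··█·█·██·   
·█····██·███··█··█···█   
····█·█·█········█··██   
····█·█··█·█······██··   
··█·█······███·█··█···   
···█·········█·█······   
·█·█··█·········██·█·█   
······█·█···██·█·█··██   
·····█·████·█·███·█·█·   
··██···█·█··███··██···   
                         
                         


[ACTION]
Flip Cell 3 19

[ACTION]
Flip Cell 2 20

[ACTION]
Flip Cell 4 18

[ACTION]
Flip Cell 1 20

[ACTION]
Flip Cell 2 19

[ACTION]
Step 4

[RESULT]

Gen: 4                   
██·········██·····█···   
█·····█···········██··   
······██···███···█····   
·····█··█··█·······██·   
·····█·█····██·····█·█   
····██·█··█·········██   
····█·······█······██·   
··███········█·····██·   
··········██·█····█·█·   
······█·············█·   
·······█···██········█   
·······█·███········██   
                         
                         


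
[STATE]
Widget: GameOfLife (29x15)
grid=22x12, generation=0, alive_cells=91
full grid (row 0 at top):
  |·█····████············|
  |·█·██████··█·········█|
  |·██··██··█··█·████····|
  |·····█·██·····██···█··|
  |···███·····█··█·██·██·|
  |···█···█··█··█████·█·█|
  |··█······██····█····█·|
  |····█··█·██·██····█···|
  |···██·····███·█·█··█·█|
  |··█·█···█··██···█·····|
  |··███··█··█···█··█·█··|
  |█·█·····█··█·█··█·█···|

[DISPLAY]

Gen: 0                       
·█····████············       
·█·██████··█·········█       
·██··██··█··█·████····       
·····█·██·····██···█··       
···███·····█··█·██·██·       
···█···█··█··█████·█·█       
··█······██····█····█·       
····█··█·██·██····█···       
···██·····███·█·█··█·█       
··█·█···█··██···█·····       
··███··█··█···█··█·█··       
█·█·····█··█·█··█·█···       
                             
                             


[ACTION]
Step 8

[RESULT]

Gen: 8                       
········██······█·····       
·█·······█·····█······       
··██··███·············       
··██··█·········█·███·       
··█···········██·█····       
··············█···██··       
·············██·█····█       
··············█·······       
·····█·······█······██       
····█·█······█········       
·····██······█···█····       
··············███·····       
                             
                             


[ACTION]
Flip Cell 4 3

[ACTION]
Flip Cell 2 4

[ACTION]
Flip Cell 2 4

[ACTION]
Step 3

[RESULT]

Gen: 11                      
········██············       
··█···█··█············       
·█·█···██·········███·       
·█·············█··███·       
··████·······██····█··       
·············█·█·█····       
·············█████····       
·············████·····       
·····█················       
····█·█····███········       
·····██······█·█······       
···············█······       
                             
                             


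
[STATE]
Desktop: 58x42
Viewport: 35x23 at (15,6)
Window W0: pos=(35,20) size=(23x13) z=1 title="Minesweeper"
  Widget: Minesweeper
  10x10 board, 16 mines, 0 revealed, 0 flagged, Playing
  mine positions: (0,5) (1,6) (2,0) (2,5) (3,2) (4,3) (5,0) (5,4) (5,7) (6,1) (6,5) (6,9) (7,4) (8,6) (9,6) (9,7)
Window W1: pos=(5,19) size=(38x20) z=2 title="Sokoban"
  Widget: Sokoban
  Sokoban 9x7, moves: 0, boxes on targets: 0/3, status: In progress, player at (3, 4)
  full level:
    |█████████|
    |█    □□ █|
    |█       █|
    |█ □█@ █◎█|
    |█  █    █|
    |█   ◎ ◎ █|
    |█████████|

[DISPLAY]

                                   
                                   
                                   
                                   
                                   
                                   
                                   
                                   
                                   
                                   
                                   
                                   
                                   
━━━━━━━━━━━━━━━━━━━━━━━━━━━┓       
                           ┃━━━━━━━
───────────────────────────┨eeper  
                           ┃───────
                           ┃■■■    
                           ┃■■■    
                           ┃■■■    
                           ┃■■■    
                           ┃■■■    
                           ┃■■■    


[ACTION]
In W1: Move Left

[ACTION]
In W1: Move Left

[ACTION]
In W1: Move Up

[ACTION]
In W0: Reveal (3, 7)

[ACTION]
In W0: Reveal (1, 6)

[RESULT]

                                   
                                   
                                   
                                   
                                   
                                   
                                   
                                   
                                   
                                   
                                   
                                   
                                   
━━━━━━━━━━━━━━━━━━━━━━━━━━━┓       
                           ┃━━━━━━━
───────────────────────────┨eeper  
                           ┃───────
                           ┃1      
                           ┃1      
                           ┃1      
                           ┃       
                           ┃11     
                           ┃✹21    
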